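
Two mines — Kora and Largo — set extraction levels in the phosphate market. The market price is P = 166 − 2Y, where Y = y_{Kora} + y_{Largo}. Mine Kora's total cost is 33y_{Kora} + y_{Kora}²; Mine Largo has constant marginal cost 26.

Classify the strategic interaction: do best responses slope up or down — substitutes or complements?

strategic substitutes

Mine Kora's profit: π = y_{Kora}(166 − 2(y_{Kora} + y_{Largo})) − 33y_{Kora} − y_{Kora}².
∂π/∂y_{Kora} = 133 − 6y_{Kora} − 2y_{Largo} = 0, so y_{Kora} = 133/6 − (1/3)y_{Largo}.
The best-response slope dy_{Kora}/dy_{Largo} = −1/3 < 0: the reaction function is downward-sloping, so the choices are strategic substitutes.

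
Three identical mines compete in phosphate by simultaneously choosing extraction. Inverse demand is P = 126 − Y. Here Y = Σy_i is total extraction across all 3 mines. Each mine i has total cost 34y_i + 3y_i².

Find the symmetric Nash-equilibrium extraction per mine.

9.2

A representative mine's profit is π_i = y_i(126 − Y) − 34y_i − 3y_i², with Y = y_i + Σ_{j≠i} y_j.
First-order condition: 92 − 8y_i − Σ_{j≠i} y_j = 0.
Imposing symmetry (y_j = y for all j) turns Σ_{j≠i} y_j into 2y, so 92 = 10y and y = 9.2.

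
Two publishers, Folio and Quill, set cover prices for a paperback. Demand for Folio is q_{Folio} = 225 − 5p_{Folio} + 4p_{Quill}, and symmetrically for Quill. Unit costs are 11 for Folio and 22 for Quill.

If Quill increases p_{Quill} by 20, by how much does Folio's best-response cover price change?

Folio's profit: π = (p_{Folio} − 11)(225 − 5p_{Folio} + 4p_{Quill}).
∂π/∂p_{Folio} = 280 − 10p_{Folio} + 4p_{Quill} = 0 ⇒ p_{Folio} = 28 + 0.4p_{Quill}.
The reaction-function slope is 0.4, so a 20-unit rise in p_{Quill} moves p_{Folio} by 0.4 × 20 = 8. Folio's best response rises — the actions are strategic complements.

8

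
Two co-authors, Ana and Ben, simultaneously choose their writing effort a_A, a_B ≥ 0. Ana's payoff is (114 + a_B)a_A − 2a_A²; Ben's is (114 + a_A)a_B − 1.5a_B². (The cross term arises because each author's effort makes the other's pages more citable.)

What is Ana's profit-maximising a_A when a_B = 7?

Expanding Ana's payoff: 114a_A + a_Ba_A − 2a_A².
∂π/∂a_A = 114 + a_B − 4a_A = 0, so a_A = 28.5 + 0.25a_B.
At a_B = 7: a_A = 28.5 + 0.25·7 = 30.25.

30.25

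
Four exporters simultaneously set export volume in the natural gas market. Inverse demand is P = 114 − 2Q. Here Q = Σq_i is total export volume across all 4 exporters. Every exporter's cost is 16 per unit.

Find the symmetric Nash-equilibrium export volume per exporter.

A representative exporter's profit is π_i = q_i(114 − 2Q) − 16q_i, with Q = q_i + Σ_{j≠i} q_j.
First-order condition: 98 − 4q_i − 2Σ_{j≠i} q_j = 0.
Imposing symmetry (q_j = q for all j) turns Σ_{j≠i} q_j into 3q, so 98 = 10q and q = 9.8.

9.8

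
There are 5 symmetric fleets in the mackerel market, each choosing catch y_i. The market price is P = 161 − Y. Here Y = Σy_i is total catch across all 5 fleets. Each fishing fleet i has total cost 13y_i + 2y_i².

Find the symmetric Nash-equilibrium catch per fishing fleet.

A representative fishing fleet's profit is π_i = y_i(161 − Y) − 13y_i − 2y_i², with Y = y_i + Σ_{j≠i} y_j.
First-order condition: 148 − 6y_i − Σ_{j≠i} y_j = 0.
Imposing symmetry (y_j = y for all j) turns Σ_{j≠i} y_j into 4y, so 148 = 10y and y = 14.8.

14.8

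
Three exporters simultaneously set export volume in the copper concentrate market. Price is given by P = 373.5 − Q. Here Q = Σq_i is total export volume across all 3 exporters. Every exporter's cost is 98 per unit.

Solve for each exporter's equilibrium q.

68.875

A representative exporter's profit is π_i = q_i(373.5 − Q) − 98q_i, with Q = q_i + Σ_{j≠i} q_j.
First-order condition: 275.5 − 2q_i − Σ_{j≠i} q_j = 0.
In a symmetric equilibrium every exporter chooses the same q, so Σ_{j≠i} q_j = 2q. The condition becomes 275.5 − 4q = 0, giving q = 275.5/4 = 68.875.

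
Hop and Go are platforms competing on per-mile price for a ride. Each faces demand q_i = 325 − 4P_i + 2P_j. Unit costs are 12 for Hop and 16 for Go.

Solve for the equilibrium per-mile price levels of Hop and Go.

62.7, 64.3

Hop's profit: π = (P_{Hop} − 12)(325 − 4P_{Hop} + 2P_{Go}).
∂π/∂P_{Hop} = 373 − 8P_{Hop} + 2P_{Go} = 0 ⇒ P_{Hop} = 46.625 + 0.25P_{Go}.
Similarly P_{Go} = 48.625 + 0.25P_{Hop}.
Plugging P_{Go} into Hop's best response: P_{Hop} = 46.625 + 0.25(48.625 + 0.25P_{Hop}) ⇒ 0.9375P_{Hop} = 1881/32, so P_{Hop} = 62.7.
Then P_{Go} = 48.625 + 0.25·62.7 = 64.3.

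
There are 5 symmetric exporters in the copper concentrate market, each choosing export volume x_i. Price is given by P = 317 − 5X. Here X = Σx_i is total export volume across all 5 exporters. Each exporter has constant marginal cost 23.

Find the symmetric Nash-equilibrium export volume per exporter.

9.8

A representative exporter's profit is π_i = x_i(317 − 5X) − 23x_i, with X = x_i + Σ_{j≠i} x_j.
First-order condition: 294 − 10x_i − 5Σ_{j≠i} x_j = 0.
In a symmetric equilibrium every exporter chooses the same x, so Σ_{j≠i} x_j = 4x. The condition becomes 294 − 30x = 0, giving x = 294/30 = 9.8.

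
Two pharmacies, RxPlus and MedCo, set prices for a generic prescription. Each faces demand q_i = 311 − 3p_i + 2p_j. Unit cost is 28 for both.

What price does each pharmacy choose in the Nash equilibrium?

RxPlus's profit: π = (p_{RxPlus} − 28)(311 − 3p_{RxPlus} + 2p_{MedCo}).
∂π/∂p_{RxPlus} = 395 − 6p_{RxPlus} + 2p_{MedCo} = 0 ⇒ p_{RxPlus} = 395/6 + (1/3)p_{MedCo}.
The game is symmetric, so in equilibrium p_{MedCo} = p_{RxPlus}: the reaction function gives (2/3)p_{RxPlus} = 395/6, hence p_{RxPlus} = 98.75.

98.75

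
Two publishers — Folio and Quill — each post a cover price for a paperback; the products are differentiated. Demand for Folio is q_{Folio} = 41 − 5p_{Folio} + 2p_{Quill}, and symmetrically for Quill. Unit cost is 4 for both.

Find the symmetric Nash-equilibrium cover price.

7.625

Folio's profit: π = (p_{Folio} − 4)(41 − 5p_{Folio} + 2p_{Quill}).
∂π/∂p_{Folio} = 61 − 10p_{Folio} + 2p_{Quill} = 0 ⇒ p_{Folio} = 6.1 + 0.2p_{Quill}.
Setting p_{Folio} = p_{Quill} in the reaction function: p_{Folio} = 6.1 + 0.2p_{Folio}, so p_{Folio} = 6.1 / 0.8 = 7.625.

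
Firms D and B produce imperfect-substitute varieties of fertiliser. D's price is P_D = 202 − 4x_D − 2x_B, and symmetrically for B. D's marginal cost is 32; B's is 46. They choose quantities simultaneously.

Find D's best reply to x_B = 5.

Firm D's profit: π = x_D(202 − 4x_D − 2x_B) − 32x_D.
∂π/∂x_D = 170 − 8x_D − 2x_B = 0 ⇒ x_D = 21.25 − 0.25x_B.
At x_B = 5: x_D = 21.25 − 0.25·5 = 20.

20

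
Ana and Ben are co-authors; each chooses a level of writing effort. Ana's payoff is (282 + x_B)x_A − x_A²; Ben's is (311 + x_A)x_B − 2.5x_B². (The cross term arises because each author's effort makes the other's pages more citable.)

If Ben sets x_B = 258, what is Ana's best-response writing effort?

270

Expanding Ana's payoff: 282x_A + x_Bx_A − x_A².
∂π/∂x_A = 282 + x_B − 2x_A = 0, so x_A = 141 + 0.5x_B.
At x_B = 258: x_A = 141 + 0.5·258 = 270.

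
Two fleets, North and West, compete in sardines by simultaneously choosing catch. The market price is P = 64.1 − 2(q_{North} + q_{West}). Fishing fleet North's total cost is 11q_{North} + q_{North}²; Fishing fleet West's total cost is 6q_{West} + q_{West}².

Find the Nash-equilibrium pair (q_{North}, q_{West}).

Fishing fleet North's profit: π = q_{North}(64.1 − 2(q_{North} + q_{West})) − 11q_{North} − q_{North}².
∂π/∂q_{North} = 53.1 − 6q_{North} − 2q_{West} = 0, so q_{North} = 8.85 − (1/3)q_{West}.
By the same steps for West: q_{West} = 581/60 − (1/3)q_{North}.
Plugging q_{West} into North's best response: q_{North} = 8.85 − (1/3)(581/60 − (1/3)q_{North}) ⇒ (8/9)q_{North} = 253/45, so q_{North} = 6.325.
Then q_{West} = 581/60 − (1/3)·6.325 = 7.575.

6.325, 7.575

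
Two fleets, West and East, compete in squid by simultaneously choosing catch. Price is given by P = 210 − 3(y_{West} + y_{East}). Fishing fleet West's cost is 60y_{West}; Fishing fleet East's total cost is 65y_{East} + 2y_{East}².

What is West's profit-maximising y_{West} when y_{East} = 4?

23

Fishing fleet West's profit: π = y_{West}(210 − 3(y_{West} + y_{East})) − 60y_{West}.
∂π/∂y_{West} = 150 − 6y_{West} − 3y_{East} = 0, so y_{West} = 25 − 0.5y_{East}.
At y_{East} = 4: y_{West} = 25 − 0.5·4 = 23.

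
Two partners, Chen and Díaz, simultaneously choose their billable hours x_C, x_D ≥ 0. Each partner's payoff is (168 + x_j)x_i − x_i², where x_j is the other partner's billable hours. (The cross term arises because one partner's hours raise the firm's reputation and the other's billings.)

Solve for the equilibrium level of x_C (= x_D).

168

Chen's payoff is (168 + x_D)x_C − x_C².
∂π/∂x_C = 168 + x_D − 2x_C = 0, so x_C = 84 + 0.5x_D.
Setting x_C = x_D in the reaction function: x_C = 84 + 0.5x_C, so x_C = 84 / 0.5 = 168.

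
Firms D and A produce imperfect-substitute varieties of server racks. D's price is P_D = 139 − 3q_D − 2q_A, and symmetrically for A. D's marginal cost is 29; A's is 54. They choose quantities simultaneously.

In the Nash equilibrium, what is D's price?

74.9375

Firm D's profit: π = q_D(139 − 3q_D − 2q_A) − 29q_D.
∂π/∂q_D = 110 − 6q_D − 2q_A = 0 ⇒ q_D = 55/3 − (1/3)q_A.
Similarly q_A = 85/6 − (1/3)q_D.
Substituting the second reaction function into the first: q_D = 55/3 − (1/3)(85/6 − (1/3)q_D), which gives (8/9)q_D = 245/18 ⇒ q_D = 15.3125.
Then q_A = 85/6 − (1/3)·15.3125 = 9.0625.
P_D = 139 − 3·15.3125 − 2·9.0625 = 74.9375.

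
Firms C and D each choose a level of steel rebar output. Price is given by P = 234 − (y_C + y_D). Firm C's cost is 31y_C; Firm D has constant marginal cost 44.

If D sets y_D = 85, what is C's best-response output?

59

Firm C's profit: π = y_C(234 − (y_C + y_D)) − 31y_C.
∂π/∂y_C = 203 − 2y_C − y_D = 0, so y_C = 101.5 − 0.5y_D.
At y_D = 85: y_C = 101.5 − 0.5·85 = 59.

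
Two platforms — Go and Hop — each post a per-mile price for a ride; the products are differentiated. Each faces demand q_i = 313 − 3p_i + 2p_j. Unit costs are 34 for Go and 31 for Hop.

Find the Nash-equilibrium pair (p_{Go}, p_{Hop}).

103.1875, 102.0625

Go's profit: π = (p_{Go} − 34)(313 − 3p_{Go} + 2p_{Hop}).
∂π/∂p_{Go} = 415 − 6p_{Go} + 2p_{Hop} = 0 ⇒ p_{Go} = 415/6 + (1/3)p_{Hop}.
Similarly p_{Hop} = 203/3 + (1/3)p_{Go}.
Plugging p_{Hop} into Go's best response: p_{Go} = 415/6 + (1/3)(203/3 + (1/3)p_{Go}) ⇒ (8/9)p_{Go} = 1651/18, so p_{Go} = 103.1875.
Then p_{Hop} = 203/3 + (1/3)·103.1875 = 102.0625.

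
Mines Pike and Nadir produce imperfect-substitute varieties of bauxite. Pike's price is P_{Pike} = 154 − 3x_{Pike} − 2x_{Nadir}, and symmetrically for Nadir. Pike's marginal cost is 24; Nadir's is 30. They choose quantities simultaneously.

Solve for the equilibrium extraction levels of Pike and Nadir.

Mine Pike's profit: π = x_{Pike}(154 − 3x_{Pike} − 2x_{Nadir}) − 24x_{Pike}.
∂π/∂x_{Pike} = 130 − 6x_{Pike} − 2x_{Nadir} = 0 ⇒ x_{Pike} = 65/3 − (1/3)x_{Nadir}.
Similarly x_{Nadir} = 62/3 − (1/3)x_{Pike}.
Solving the two reaction functions simultaneously: (1 − (−1/3)(−1/3))x_{Pike} = 65/3 − (1/3)·(62/3), so (8/9)x_{Pike} = 133/9 and x_{Pike} = 16.625.
Then x_{Nadir} = 62/3 − (1/3)·16.625 = 15.125.

16.625, 15.125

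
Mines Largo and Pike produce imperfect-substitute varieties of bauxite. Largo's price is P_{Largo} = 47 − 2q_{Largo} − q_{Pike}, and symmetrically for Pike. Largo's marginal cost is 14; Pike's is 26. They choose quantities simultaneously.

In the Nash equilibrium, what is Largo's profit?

109.52

Mine Largo's profit: π = q_{Largo}(47 − 2q_{Largo} − q_{Pike}) − 14q_{Largo}.
∂π/∂q_{Largo} = 33 − 4q_{Largo} − q_{Pike} = 0 ⇒ q_{Largo} = 8.25 − 0.25q_{Pike}.
Similarly q_{Pike} = 5.25 − 0.25q_{Largo}.
Plugging q_{Pike} into Largo's best response: q_{Largo} = 8.25 − 0.25(5.25 − 0.25q_{Largo}) ⇒ 0.9375q_{Largo} = 6.9375, so q_{Largo} = 7.4.
Then q_{Pike} = 5.25 − 0.25·7.4 = 3.4.
P_{Largo} = 47 − 2·7.4 − 3.4 = 28.8.
Profit = (28.8 − 14)·7.4 = 109.52.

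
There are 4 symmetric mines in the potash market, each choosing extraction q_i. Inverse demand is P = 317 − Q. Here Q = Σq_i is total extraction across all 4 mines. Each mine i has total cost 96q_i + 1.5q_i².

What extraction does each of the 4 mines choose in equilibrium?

A representative mine's profit is π_i = q_i(317 − Q) − 96q_i − 1.5q_i², with Q = q_i + Σ_{j≠i} q_j.
First-order condition: 221 − 5q_i − Σ_{j≠i} q_j = 0.
With identical mines, set every q_j = q: then 221 − 5q − 3q = 0, i.e. q = 221/8 = 27.625.

27.625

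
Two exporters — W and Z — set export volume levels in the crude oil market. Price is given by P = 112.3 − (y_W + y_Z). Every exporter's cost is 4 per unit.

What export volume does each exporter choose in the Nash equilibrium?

Exporter W's profit: π = y_W(112.3 − (y_W + y_Z)) − 4y_W.
∂π/∂y_W = 108.3 − 2y_W − y_Z = 0, so y_W = 54.15 − 0.5y_Z.
By symmetry y_Z = y_W; substituting into the reaction function, 1.5y_W = 54.15 and y_W = 36.1.

36.1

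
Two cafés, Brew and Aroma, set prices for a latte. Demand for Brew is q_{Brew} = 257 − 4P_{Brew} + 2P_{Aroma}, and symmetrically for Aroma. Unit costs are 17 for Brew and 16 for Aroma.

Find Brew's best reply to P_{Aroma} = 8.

Brew's profit: π = (P_{Brew} − 17)(257 − 4P_{Brew} + 2P_{Aroma}).
∂π/∂P_{Brew} = 325 − 8P_{Brew} + 2P_{Aroma} = 0 ⇒ P_{Brew} = 40.625 + 0.25P_{Aroma}.
At P_{Aroma} = 8: P_{Brew} = 40.625 + 0.25·8 = 42.625.

42.625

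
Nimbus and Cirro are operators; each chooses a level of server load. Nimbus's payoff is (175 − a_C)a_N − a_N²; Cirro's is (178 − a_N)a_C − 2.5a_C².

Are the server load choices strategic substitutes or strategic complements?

strategic substitutes

Expanding Nimbus's payoff: 175a_N − a_Ca_N − a_N².
∂π/∂a_N = 175 − a_C − 2a_N = 0, so a_N = 87.5 − 0.5a_C.
The best-response slope da_N/da_C = −0.5 < 0: the reaction function is downward-sloping, so the choices are strategic substitutes.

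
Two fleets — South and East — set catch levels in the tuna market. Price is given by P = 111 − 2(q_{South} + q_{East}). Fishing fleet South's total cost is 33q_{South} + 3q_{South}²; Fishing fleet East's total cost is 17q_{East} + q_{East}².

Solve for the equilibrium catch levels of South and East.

Fishing fleet South's profit: π = q_{South}(111 − 2(q_{South} + q_{East})) − 33q_{South} − 3q_{South}².
∂π/∂q_{South} = 78 − 10q_{South} − 2q_{East} = 0, so q_{South} = 7.8 − 0.2q_{East}.
For East: ∂π/∂q_{East} = 94 − 6q_{East} − 2q_{South} = 0 ⇒ q_{East} = 47/3 − (1/3)q_{South}.
Plugging q_{East} into South's best response: q_{South} = 7.8 − 0.2(47/3 − (1/3)q_{South}) ⇒ (14/15)q_{South} = 14/3, so q_{South} = 5.
Then q_{East} = 47/3 − (1/3)·5 = 14.

5, 14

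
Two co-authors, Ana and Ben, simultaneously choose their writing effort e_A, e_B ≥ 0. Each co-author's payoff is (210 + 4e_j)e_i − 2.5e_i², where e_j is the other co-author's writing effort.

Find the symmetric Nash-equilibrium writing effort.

210

Ana's payoff is (210 + 4e_B)e_A − 2.5e_A².
∂π/∂e_A = 210 + 4e_B − 5e_A = 0, so e_A = 42 + 0.8e_B.
By symmetry e_B = e_A; substituting into the reaction function, 0.2e_A = 42 and e_A = 210.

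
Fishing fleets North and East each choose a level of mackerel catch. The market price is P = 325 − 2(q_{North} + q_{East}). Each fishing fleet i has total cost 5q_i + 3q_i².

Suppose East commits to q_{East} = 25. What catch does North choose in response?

27

Fishing fleet North's profit: π = q_{North}(325 − 2(q_{North} + q_{East})) − 5q_{North} − 3q_{North}².
∂π/∂q_{North} = 320 − 10q_{North} − 2q_{East} = 0, so q_{North} = 32 − 0.2q_{East}.
At q_{East} = 25: q_{North} = 32 − 0.2·25 = 27.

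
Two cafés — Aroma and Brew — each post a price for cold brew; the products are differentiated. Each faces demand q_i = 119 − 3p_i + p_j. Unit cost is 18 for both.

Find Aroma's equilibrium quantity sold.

49.8

Aroma's profit: π = (p_{Aroma} − 18)(119 − 3p_{Aroma} + p_{Brew}).
∂π/∂p_{Aroma} = 173 − 6p_{Aroma} + p_{Brew} = 0 ⇒ p_{Aroma} = 173/6 + (1/6)p_{Brew}.
By symmetry p_{Brew} = p_{Aroma}; substituting into the reaction function, (5/6)p_{Aroma} = 173/6 and p_{Aroma} = 34.6.
q_{Aroma} = 119 − 3·34.6 + 34.6 = 49.8.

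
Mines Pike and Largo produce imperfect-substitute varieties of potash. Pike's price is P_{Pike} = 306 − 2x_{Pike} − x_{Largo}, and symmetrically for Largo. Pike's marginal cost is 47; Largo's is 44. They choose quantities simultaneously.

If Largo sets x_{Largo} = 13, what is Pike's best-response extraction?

61.5

Mine Pike's profit: π = x_{Pike}(306 − 2x_{Pike} − x_{Largo}) − 47x_{Pike}.
∂π/∂x_{Pike} = 259 − 4x_{Pike} − x_{Largo} = 0 ⇒ x_{Pike} = 64.75 − 0.25x_{Largo}.
At x_{Largo} = 13: x_{Pike} = 64.75 − 0.25·13 = 61.5.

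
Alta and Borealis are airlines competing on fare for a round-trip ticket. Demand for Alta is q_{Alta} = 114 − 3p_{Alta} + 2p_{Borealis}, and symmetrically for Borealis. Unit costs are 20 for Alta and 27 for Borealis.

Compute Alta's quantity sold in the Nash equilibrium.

74.4375

Alta's profit: π = (p_{Alta} − 20)(114 − 3p_{Alta} + 2p_{Borealis}).
∂π/∂p_{Alta} = 174 − 6p_{Alta} + 2p_{Borealis} = 0 ⇒ p_{Alta} = 29 + (1/3)p_{Borealis}.
Similarly p_{Borealis} = 32.5 + (1/3)p_{Alta}.
Plugging p_{Borealis} into Alta's best response: p_{Alta} = 29 + (1/3)(32.5 + (1/3)p_{Alta}) ⇒ (8/9)p_{Alta} = 239/6, so p_{Alta} = 44.8125.
Then p_{Borealis} = 32.5 + (1/3)·44.8125 = 47.4375.
q_{Alta} = 114 − 3·44.8125 + 2·47.4375 = 74.4375.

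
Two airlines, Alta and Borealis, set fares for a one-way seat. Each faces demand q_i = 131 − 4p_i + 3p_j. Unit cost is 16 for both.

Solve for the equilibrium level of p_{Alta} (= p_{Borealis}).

Alta's profit: π = (p_{Alta} − 16)(131 − 4p_{Alta} + 3p_{Borealis}).
∂π/∂p_{Alta} = 195 − 8p_{Alta} + 3p_{Borealis} = 0 ⇒ p_{Alta} = 24.375 + 0.375p_{Borealis}.
By symmetry p_{Borealis} = p_{Alta}; substituting into the reaction function, 0.625p_{Alta} = 24.375 and p_{Alta} = 39.

39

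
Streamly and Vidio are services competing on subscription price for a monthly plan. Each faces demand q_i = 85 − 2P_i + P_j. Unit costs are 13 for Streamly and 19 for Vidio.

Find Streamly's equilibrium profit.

1230.08

Streamly's profit: π = (P_{Streamly} − 13)(85 − 2P_{Streamly} + P_{Vidio}).
∂π/∂P_{Streamly} = 111 − 4P_{Streamly} + P_{Vidio} = 0 ⇒ P_{Streamly} = 27.75 + 0.25P_{Vidio}.
Similarly P_{Vidio} = 30.75 + 0.25P_{Streamly}.
Substituting the second reaction function into the first: P_{Streamly} = 27.75 + 0.25(30.75 + 0.25P_{Streamly}), which gives 0.9375P_{Streamly} = 35.4375 ⇒ P_{Streamly} = 37.8.
Then P_{Vidio} = 30.75 + 0.25·37.8 = 40.2.
q_{Streamly} = 85 − 2·37.8 + 40.2 = 49.6.
Profit = (37.8 − 13)·49.6 = 1230.08.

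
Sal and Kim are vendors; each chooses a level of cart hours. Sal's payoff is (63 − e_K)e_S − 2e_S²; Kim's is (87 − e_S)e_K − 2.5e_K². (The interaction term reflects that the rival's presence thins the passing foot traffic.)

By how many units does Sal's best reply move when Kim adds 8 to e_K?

-2

Expanding Sal's payoff: 63e_S − e_Ke_S − 2e_S².
∂π/∂e_S = 63 − e_K − 4e_S = 0, so e_S = 15.75 − 0.25e_K.
The reaction-function slope is −0.25, so an 8-unit rise in e_K moves e_S by −0.25 × 8 = −2. Sal's best response falls — the actions are strategic substitutes.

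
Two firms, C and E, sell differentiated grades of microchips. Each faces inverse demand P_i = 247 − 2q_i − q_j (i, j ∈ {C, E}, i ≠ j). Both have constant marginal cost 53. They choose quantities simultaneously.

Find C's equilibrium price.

130.6

Firm C's profit: π = q_C(247 − 2q_C − q_E) − 53q_C.
∂π/∂q_C = 194 − 4q_C − q_E = 0 ⇒ q_C = 48.5 − 0.25q_E.
Setting q_C = q_E in the reaction function: q_C = 48.5 − 0.25q_C, so q_C = 48.5 / 1.25 = 38.8.
P_C = 247 − 2·38.8 − 38.8 = 130.6.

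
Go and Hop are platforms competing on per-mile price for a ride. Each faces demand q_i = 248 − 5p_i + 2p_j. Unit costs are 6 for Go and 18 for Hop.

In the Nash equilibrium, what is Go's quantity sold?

150

Go's profit: π = (p_{Go} − 6)(248 − 5p_{Go} + 2p_{Hop}).
∂π/∂p_{Go} = 278 − 10p_{Go} + 2p_{Hop} = 0 ⇒ p_{Go} = 27.8 + 0.2p_{Hop}.
Similarly p_{Hop} = 33.8 + 0.2p_{Go}.
Solving the two reaction functions simultaneously: (1 − (0.2)(0.2))p_{Go} = 27.8 + 0.2·33.8, so 0.96p_{Go} = 34.56 and p_{Go} = 36.
Then p_{Hop} = 33.8 + 0.2·36 = 41.
q_{Go} = 248 − 5·36 + 2·41 = 150.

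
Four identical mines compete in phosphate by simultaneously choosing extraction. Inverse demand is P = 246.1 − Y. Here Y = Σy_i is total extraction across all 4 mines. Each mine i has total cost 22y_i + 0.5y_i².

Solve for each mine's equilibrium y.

A representative mine's profit is π_i = y_i(246.1 − Y) − 22y_i − 0.5y_i², with Y = y_i + Σ_{j≠i} y_j.
First-order condition: 224.1 − 3y_i − Σ_{j≠i} y_j = 0.
Imposing symmetry (y_j = y for all j) turns Σ_{j≠i} y_j into 3y, so 224.1 = 6y and y = 37.35.

37.35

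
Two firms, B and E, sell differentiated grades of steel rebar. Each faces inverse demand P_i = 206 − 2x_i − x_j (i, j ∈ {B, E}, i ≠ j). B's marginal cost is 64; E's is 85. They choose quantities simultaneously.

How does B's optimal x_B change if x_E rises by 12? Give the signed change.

-3

Firm B's profit: π = x_B(206 − 2x_B − x_E) − 64x_B.
∂π/∂x_B = 142 − 4x_B − x_E = 0 ⇒ x_B = 35.5 − 0.25x_E.
The reaction-function slope is −0.25, so a 12-unit rise in x_E moves x_B by −0.25 × 12 = −3. B's best response falls — the actions are strategic substitutes.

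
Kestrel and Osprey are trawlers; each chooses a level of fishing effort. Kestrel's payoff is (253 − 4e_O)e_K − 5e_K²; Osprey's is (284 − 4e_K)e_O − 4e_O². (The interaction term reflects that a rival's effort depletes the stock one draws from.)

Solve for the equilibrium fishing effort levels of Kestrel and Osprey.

Expanding Kestrel's payoff: 253e_K − 4e_Oe_K − 5e_K².
∂π/∂e_K = 253 − 4e_O − 10e_K = 0, so e_K = 25.3 − 0.4e_O.
Likewise for Osprey: e_O = 35.5 − 0.5e_K.
Solving the two reaction functions simultaneously: (1 − (−0.4)(−0.5))e_K = 25.3 − 0.4·35.5, so 0.8e_K = 11.1 and e_K = 13.875.
Then e_O = 35.5 − 0.5·13.875 = 28.5625.

13.875, 28.5625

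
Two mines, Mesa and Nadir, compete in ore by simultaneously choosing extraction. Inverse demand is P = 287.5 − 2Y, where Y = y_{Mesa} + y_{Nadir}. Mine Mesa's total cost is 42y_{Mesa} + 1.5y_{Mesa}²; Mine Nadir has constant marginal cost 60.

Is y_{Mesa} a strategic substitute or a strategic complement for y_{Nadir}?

Mine Mesa's profit: π = y_{Mesa}(287.5 − 2(y_{Mesa} + y_{Nadir})) − 42y_{Mesa} − 1.5y_{Mesa}².
∂π/∂y_{Mesa} = 245.5 − 7y_{Mesa} − 2y_{Nadir} = 0, so y_{Mesa} = 491/14 − (2/7)y_{Nadir}.
The best-response slope dy_{Mesa}/dy_{Nadir} = −2/7 < 0: the reaction function is downward-sloping, so the choices are strategic substitutes.

strategic substitutes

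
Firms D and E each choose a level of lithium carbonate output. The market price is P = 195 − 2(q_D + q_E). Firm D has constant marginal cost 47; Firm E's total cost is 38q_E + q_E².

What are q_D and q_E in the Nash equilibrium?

Firm D's profit: π = q_D(195 − 2(q_D + q_E)) − 47q_D.
∂π/∂q_D = 148 − 4q_D − 2q_E = 0, so q_D = 37 − 0.5q_E.
For E: ∂π/∂q_E = 157 − 6q_E − 2q_D = 0 ⇒ q_E = 157/6 − (1/3)q_D.
Substituting the second reaction function into the first: q_D = 37 − 0.5(157/6 − (1/3)q_D), which gives (5/6)q_D = 287/12 ⇒ q_D = 28.7.
Then q_E = 157/6 − (1/3)·28.7 = 16.6.

28.7, 16.6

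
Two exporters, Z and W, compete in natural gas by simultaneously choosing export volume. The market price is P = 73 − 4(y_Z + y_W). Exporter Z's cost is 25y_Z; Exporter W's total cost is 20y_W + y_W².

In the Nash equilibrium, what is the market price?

Exporter Z's profit: π = y_Z(73 − 4(y_Z + y_W)) − 25y_Z.
∂π/∂y_Z = 48 − 8y_Z − 4y_W = 0, so y_Z = 6 − 0.5y_W.
For W: ∂π/∂y_W = 53 − 10y_W − 4y_Z = 0 ⇒ y_W = 5.3 − 0.4y_Z.
Solving the two reaction functions simultaneously: (1 − (−0.5)(−0.4))y_Z = 6 − 0.5·5.3, so 0.8y_Z = 3.35 and y_Z = 4.1875.
Then y_W = 5.3 − 0.4·4.1875 = 3.625.
Equilibrium price: P = 73 − 4·7.8125 = 41.75.

41.75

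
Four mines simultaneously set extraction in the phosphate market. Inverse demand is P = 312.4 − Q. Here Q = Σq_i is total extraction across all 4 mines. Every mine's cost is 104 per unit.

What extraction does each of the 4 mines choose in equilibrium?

41.68

A representative mine's profit is π_i = q_i(312.4 − Q) − 104q_i, with Q = q_i + Σ_{j≠i} q_j.
First-order condition: 208.4 − 2q_i − Σ_{j≠i} q_j = 0.
With identical mines, set every q_j = q: then 208.4 − 2q − 3q = 0, i.e. q = 208.4/5 = 41.68.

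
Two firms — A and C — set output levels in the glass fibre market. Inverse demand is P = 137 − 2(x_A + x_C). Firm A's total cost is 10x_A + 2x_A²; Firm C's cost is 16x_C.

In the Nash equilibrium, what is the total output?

Firm A's profit: π = x_A(137 − 2(x_A + x_C)) − 10x_A − 2x_A².
∂π/∂x_A = 127 − 8x_A − 2x_C = 0, so x_A = 15.875 − 0.25x_C.
For C: ∂π/∂x_C = 121 − 4x_C − 2x_A = 0 ⇒ x_C = 30.25 − 0.5x_A.
Plugging x_C into A's best response: x_A = 15.875 − 0.25(30.25 − 0.5x_A) ⇒ 0.875x_A = 8.3125, so x_A = 9.5.
Then x_C = 30.25 − 0.5·9.5 = 25.5.
Total output: 9.5 + 25.5 = 35.

35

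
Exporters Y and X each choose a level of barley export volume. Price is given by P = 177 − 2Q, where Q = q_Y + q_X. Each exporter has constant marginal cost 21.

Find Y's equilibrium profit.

Exporter Y's profit: π = q_Y(177 − 2(q_Y + q_X)) − 21q_Y.
∂π/∂q_Y = 156 − 4q_Y − 2q_X = 0, so q_Y = 39 − 0.5q_X.
The game is symmetric, so in equilibrium q_X = q_Y: the reaction function gives 1.5q_Y = 39, hence q_Y = 26.
Price P = 177 − 2·52 = 73.
Y's profit: (73 − 21)·26 = 1352.

1352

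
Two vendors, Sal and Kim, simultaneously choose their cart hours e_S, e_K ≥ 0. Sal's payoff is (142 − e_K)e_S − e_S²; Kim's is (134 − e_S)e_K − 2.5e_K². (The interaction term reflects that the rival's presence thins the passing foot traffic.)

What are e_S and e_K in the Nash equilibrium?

Expanding Sal's payoff: 142e_S − e_Ke_S − e_S².
∂π/∂e_S = 142 − e_K − 2e_S = 0, so e_S = 71 − 0.5e_K.
Likewise for Kim: e_K = 26.8 − 0.2e_S.
Substituting the second reaction function into the first: e_S = 71 − 0.5(26.8 − 0.2e_S), which gives 0.9e_S = 57.6 ⇒ e_S = 64.
Then e_K = 26.8 − 0.2·64 = 14.

64, 14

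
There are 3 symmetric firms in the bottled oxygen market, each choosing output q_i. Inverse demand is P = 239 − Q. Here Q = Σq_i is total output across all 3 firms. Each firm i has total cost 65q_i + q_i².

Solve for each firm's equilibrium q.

A representative firm's profit is π_i = q_i(239 − Q) − 65q_i − q_i², with Q = q_i + Σ_{j≠i} q_j.
First-order condition: 174 − 4q_i − Σ_{j≠i} q_j = 0.
In a symmetric equilibrium every firm chooses the same q, so Σ_{j≠i} q_j = 2q. The condition becomes 174 − 6q = 0, giving q = 174/6 = 29.

29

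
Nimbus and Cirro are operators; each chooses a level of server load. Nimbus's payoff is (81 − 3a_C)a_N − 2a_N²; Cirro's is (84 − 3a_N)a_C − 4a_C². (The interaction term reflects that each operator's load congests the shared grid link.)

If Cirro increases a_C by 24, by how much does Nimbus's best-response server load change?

-18

Expanding Nimbus's payoff: 81a_N − 3a_Ca_N − 2a_N².
∂π/∂a_N = 81 − 3a_C − 4a_N = 0, so a_N = 20.25 − 0.75a_C.
The reaction-function slope is −0.75, so a 24-unit rise in a_C moves a_N by −0.75 × 24 = −18. Nimbus's best response falls — the actions are strategic substitutes.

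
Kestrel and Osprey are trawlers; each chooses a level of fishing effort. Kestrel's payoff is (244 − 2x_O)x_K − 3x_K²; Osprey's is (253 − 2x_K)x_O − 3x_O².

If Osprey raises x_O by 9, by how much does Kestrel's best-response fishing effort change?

Expanding Kestrel's payoff: 244x_K − 2x_Ox_K − 3x_K².
∂π/∂x_K = 244 − 2x_O − 6x_K = 0, so x_K = 122/3 − (1/3)x_O.
The reaction-function slope is −1/3, so a 9-unit rise in x_O moves x_K by −1/3 × 9 = −3. Kestrel's best response falls — the actions are strategic substitutes.

-3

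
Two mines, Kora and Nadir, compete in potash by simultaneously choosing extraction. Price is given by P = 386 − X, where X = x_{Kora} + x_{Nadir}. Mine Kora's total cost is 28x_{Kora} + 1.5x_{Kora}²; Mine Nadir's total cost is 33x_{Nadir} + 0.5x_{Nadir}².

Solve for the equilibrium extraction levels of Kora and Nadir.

Mine Kora's profit: π = x_{Kora}(386 − (x_{Kora} + x_{Nadir})) − 28x_{Kora} − 1.5x_{Kora}².
∂π/∂x_{Kora} = 358 − 5x_{Kora} − x_{Nadir} = 0, so x_{Kora} = 71.6 − 0.2x_{Nadir}.
For Nadir: ∂π/∂x_{Nadir} = 353 − 3x_{Nadir} − x_{Kora} = 0 ⇒ x_{Nadir} = 353/3 − (1/3)x_{Kora}.
Solving the two reaction functions simultaneously: (1 − (−0.2)(−1/3))x_{Kora} = 71.6 − 0.2·(353/3), so (14/15)x_{Kora} = 721/15 and x_{Kora} = 51.5.
Then x_{Nadir} = 353/3 − (1/3)·51.5 = 100.5.

51.5, 100.5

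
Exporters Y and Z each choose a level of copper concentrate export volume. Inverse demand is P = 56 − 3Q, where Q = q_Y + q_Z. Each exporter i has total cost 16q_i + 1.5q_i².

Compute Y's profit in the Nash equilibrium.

Exporter Y's profit: π = q_Y(56 − 3(q_Y + q_Z)) − 16q_Y − 1.5q_Y².
∂π/∂q_Y = 40 − 9q_Y − 3q_Z = 0, so q_Y = 40/9 − (1/3)q_Z.
By symmetry q_Z = q_Y; substituting into the reaction function, (4/3)q_Y = 40/9 and q_Y = 10/3.
Price P = 56 − 3·(20/3) = 36.
Y's profit: (36 − 16)·(10/3) − 1.5(10/3)² = 50.

50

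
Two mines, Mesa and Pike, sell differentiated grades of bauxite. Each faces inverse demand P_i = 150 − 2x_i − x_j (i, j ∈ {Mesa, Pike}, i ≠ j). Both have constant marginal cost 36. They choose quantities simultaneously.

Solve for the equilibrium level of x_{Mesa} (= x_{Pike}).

22.8

Mine Mesa's profit: π = x_{Mesa}(150 − 2x_{Mesa} − x_{Pike}) − 36x_{Mesa}.
∂π/∂x_{Mesa} = 114 − 4x_{Mesa} − x_{Pike} = 0 ⇒ x_{Mesa} = 28.5 − 0.25x_{Pike}.
The game is symmetric, so in equilibrium x_{Pike} = x_{Mesa}: the reaction function gives 1.25x_{Mesa} = 28.5, hence x_{Mesa} = 22.8.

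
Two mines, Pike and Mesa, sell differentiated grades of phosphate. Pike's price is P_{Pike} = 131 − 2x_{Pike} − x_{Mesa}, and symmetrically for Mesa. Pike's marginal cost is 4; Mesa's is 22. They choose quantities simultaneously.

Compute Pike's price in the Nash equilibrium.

57.2

Mine Pike's profit: π = x_{Pike}(131 − 2x_{Pike} − x_{Mesa}) − 4x_{Pike}.
∂π/∂x_{Pike} = 127 − 4x_{Pike} − x_{Mesa} = 0 ⇒ x_{Pike} = 31.75 − 0.25x_{Mesa}.
Similarly x_{Mesa} = 27.25 − 0.25x_{Pike}.
Plugging x_{Mesa} into Pike's best response: x_{Pike} = 31.75 − 0.25(27.25 − 0.25x_{Pike}) ⇒ 0.9375x_{Pike} = 24.9375, so x_{Pike} = 26.6.
Then x_{Mesa} = 27.25 − 0.25·26.6 = 20.6.
P_{Pike} = 131 − 2·26.6 − 20.6 = 57.2.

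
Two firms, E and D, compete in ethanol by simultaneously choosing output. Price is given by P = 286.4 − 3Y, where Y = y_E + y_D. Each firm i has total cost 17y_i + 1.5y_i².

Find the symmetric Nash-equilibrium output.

22.45

Firm E's profit: π = y_E(286.4 − 3(y_E + y_D)) − 17y_E − 1.5y_E².
∂π/∂y_E = 269.4 − 9y_E − 3y_D = 0, so y_E = 449/15 − (1/3)y_D.
By symmetry y_D = y_E; substituting into the reaction function, (4/3)y_E = 449/15 and y_E = 22.45.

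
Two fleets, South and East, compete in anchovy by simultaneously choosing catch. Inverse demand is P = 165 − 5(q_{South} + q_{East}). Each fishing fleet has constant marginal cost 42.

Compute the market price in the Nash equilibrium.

Fishing fleet South's profit: π = q_{South}(165 − 5(q_{South} + q_{East})) − 42q_{South}.
∂π/∂q_{South} = 123 − 10q_{South} − 5q_{East} = 0, so q_{South} = 12.3 − 0.5q_{East}.
By symmetry q_{East} = q_{South}; substituting into the reaction function, 1.5q_{South} = 12.3 and q_{South} = 8.2.
Equilibrium price: P = 165 − 5·16.4 = 83.

83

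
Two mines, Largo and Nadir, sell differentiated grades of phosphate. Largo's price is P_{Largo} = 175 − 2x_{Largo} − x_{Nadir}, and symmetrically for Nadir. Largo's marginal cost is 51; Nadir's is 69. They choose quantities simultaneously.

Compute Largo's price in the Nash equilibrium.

103

Mine Largo's profit: π = x_{Largo}(175 − 2x_{Largo} − x_{Nadir}) − 51x_{Largo}.
∂π/∂x_{Largo} = 124 − 4x_{Largo} − x_{Nadir} = 0 ⇒ x_{Largo} = 31 − 0.25x_{Nadir}.
Similarly x_{Nadir} = 26.5 − 0.25x_{Largo}.
Solving the two reaction functions simultaneously: (1 − (−0.25)(−0.25))x_{Largo} = 31 − 0.25·26.5, so 0.9375x_{Largo} = 24.375 and x_{Largo} = 26.
Then x_{Nadir} = 26.5 − 0.25·26 = 20.
P_{Largo} = 175 − 2·26 − 20 = 103.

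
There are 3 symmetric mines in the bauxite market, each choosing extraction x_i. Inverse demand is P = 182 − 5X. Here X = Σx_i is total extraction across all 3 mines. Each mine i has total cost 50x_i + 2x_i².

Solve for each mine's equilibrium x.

A representative mine's profit is π_i = x_i(182 − 5X) − 50x_i − 2x_i², with X = x_i + Σ_{j≠i} x_j.
First-order condition: 132 − 14x_i − 5Σ_{j≠i} x_j = 0.
Imposing symmetry (x_j = x for all j) turns Σ_{j≠i} x_j into 2x, so 132 = 24x and x = 5.5.

5.5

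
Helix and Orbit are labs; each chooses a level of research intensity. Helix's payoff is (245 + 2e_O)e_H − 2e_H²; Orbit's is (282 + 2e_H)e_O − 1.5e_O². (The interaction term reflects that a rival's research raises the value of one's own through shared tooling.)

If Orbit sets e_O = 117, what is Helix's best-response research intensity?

119.75

Expanding Helix's payoff: 245e_H + 2e_Oe_H − 2e_H².
∂π/∂e_H = 245 + 2e_O − 4e_H = 0, so e_H = 61.25 + 0.5e_O.
At e_O = 117: e_H = 61.25 + 0.5·117 = 119.75.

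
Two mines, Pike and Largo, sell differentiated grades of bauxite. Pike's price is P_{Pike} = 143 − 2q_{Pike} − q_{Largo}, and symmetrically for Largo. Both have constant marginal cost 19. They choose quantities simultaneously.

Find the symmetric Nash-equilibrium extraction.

24.8

Mine Pike's profit: π = q_{Pike}(143 − 2q_{Pike} − q_{Largo}) − 19q_{Pike}.
∂π/∂q_{Pike} = 124 − 4q_{Pike} − q_{Largo} = 0 ⇒ q_{Pike} = 31 − 0.25q_{Largo}.
By symmetry q_{Largo} = q_{Pike}; substituting into the reaction function, 1.25q_{Pike} = 31 and q_{Pike} = 24.8.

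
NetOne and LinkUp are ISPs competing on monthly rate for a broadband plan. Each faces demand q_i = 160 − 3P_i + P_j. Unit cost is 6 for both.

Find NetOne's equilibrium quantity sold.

88.8

NetOne's profit: π = (P_{NetOne} − 6)(160 − 3P_{NetOne} + P_{LinkUp}).
∂π/∂P_{NetOne} = 178 − 6P_{NetOne} + P_{LinkUp} = 0 ⇒ P_{NetOne} = 89/3 + (1/6)P_{LinkUp}.
The game is symmetric, so in equilibrium P_{LinkUp} = P_{NetOne}: the reaction function gives (5/6)P_{NetOne} = 89/3, hence P_{NetOne} = 35.6.
q_{NetOne} = 160 − 3·35.6 + 35.6 = 88.8.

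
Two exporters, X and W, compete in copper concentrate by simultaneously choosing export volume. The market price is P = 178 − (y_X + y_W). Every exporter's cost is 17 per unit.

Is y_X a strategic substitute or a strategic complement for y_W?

Exporter X's profit: π = y_X(178 − (y_X + y_W)) − 17y_X.
∂π/∂y_X = 161 − 2y_X − y_W = 0, so y_X = 80.5 − 0.5y_W.
The best-response slope dy_X/dy_W = −0.5 < 0: the reaction function is downward-sloping, so the choices are strategic substitutes.

strategic substitutes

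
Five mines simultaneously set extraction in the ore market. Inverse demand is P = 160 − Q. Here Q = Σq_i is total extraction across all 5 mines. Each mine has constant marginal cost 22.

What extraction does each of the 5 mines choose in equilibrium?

23

A representative mine's profit is π_i = q_i(160 − Q) − 22q_i, with Q = q_i + Σ_{j≠i} q_j.
First-order condition: 138 − 2q_i − Σ_{j≠i} q_j = 0.
With identical mines, set every q_j = q: then 138 − 2q − 4q = 0, i.e. q = 138/6 = 23.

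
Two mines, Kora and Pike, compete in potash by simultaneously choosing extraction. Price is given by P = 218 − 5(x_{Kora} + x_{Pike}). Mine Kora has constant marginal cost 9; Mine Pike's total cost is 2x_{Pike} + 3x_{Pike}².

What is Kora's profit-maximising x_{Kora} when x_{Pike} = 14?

13.9

Mine Kora's profit: π = x_{Kora}(218 − 5(x_{Kora} + x_{Pike})) − 9x_{Kora}.
∂π/∂x_{Kora} = 209 − 10x_{Kora} − 5x_{Pike} = 0, so x_{Kora} = 20.9 − 0.5x_{Pike}.
At x_{Pike} = 14: x_{Kora} = 20.9 − 0.5·14 = 13.9.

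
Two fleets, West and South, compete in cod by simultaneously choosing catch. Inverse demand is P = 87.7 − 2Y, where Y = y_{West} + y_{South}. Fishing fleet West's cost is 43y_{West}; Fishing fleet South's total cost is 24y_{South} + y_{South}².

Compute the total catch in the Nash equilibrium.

Fishing fleet West's profit: π = y_{West}(87.7 − 2(y_{West} + y_{South})) − 43y_{West}.
∂π/∂y_{West} = 44.7 − 4y_{West} − 2y_{South} = 0, so y_{West} = 11.175 − 0.5y_{South}.
For South: ∂π/∂y_{South} = 63.7 − 6y_{South} − 2y_{West} = 0 ⇒ y_{South} = 637/60 − (1/3)y_{West}.
Solving the two reaction functions simultaneously: (1 − (−0.5)(−1/3))y_{West} = 11.175 − 0.5·(637/60), so (5/6)y_{West} = 88/15 and y_{West} = 7.04.
Then y_{South} = 637/60 − (1/3)·7.04 = 8.27.
Total catch: 7.04 + 8.27 = 15.31.

15.31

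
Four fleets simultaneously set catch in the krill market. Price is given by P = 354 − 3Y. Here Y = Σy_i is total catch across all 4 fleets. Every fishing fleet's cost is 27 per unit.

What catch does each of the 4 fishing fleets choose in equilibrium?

A representative fishing fleet's profit is π_i = y_i(354 − 3Y) − 27y_i, with Y = y_i + Σ_{j≠i} y_j.
First-order condition: 327 − 6y_i − 3Σ_{j≠i} y_j = 0.
In a symmetric equilibrium every fishing fleet chooses the same y, so Σ_{j≠i} y_j = 3y. The condition becomes 327 − 15y = 0, giving y = 327/15 = 21.8.

21.8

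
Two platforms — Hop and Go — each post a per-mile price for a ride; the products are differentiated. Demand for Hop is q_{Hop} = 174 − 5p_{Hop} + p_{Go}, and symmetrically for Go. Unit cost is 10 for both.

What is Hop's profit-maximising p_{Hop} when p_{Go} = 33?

Hop's profit: π = (p_{Hop} − 10)(174 − 5p_{Hop} + p_{Go}).
∂π/∂p_{Hop} = 224 − 10p_{Hop} + p_{Go} = 0 ⇒ p_{Hop} = 22.4 + 0.1p_{Go}.
At p_{Go} = 33: p_{Hop} = 22.4 + 0.1·33 = 25.7.

25.7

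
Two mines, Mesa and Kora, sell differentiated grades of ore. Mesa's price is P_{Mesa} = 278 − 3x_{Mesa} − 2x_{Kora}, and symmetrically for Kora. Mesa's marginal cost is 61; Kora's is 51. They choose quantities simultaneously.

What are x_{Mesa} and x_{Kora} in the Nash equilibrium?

26.5, 29

Mine Mesa's profit: π = x_{Mesa}(278 − 3x_{Mesa} − 2x_{Kora}) − 61x_{Mesa}.
∂π/∂x_{Mesa} = 217 − 6x_{Mesa} − 2x_{Kora} = 0 ⇒ x_{Mesa} = 217/6 − (1/3)x_{Kora}.
Similarly x_{Kora} = 227/6 − (1/3)x_{Mesa}.
Plugging x_{Kora} into Mesa's best response: x_{Mesa} = 217/6 − (1/3)(227/6 − (1/3)x_{Mesa}) ⇒ (8/9)x_{Mesa} = 212/9, so x_{Mesa} = 26.5.
Then x_{Kora} = 227/6 − (1/3)·26.5 = 29.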